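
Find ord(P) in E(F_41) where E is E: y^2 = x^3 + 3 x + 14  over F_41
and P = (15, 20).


Compute successive multiples of P until we hit O:
  1P = (15, 20)
  2P = (3, 3)
  3P = (27, 4)
  4P = (19, 40)
  5P = (32, 18)
  6P = (37, 26)
  7P = (5, 20)
  8P = (21, 21)
  ... (continuing to 42P)
  42P = O

ord(P) = 42


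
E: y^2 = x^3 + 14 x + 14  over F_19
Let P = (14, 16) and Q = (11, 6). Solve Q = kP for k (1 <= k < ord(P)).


Enumerate multiples of P until we hit Q = (11, 6):
  1P = (14, 16)
  2P = (11, 6)
Match found at i = 2.

k = 2


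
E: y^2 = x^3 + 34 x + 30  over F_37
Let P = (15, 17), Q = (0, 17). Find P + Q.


P != Q, so use the chord formula.
s = (y2 - y1) / (x2 - x1) = (0) / (22) mod 37 = 0
x3 = s^2 - x1 - x2 mod 37 = 0^2 - 15 - 0 = 22
y3 = s (x1 - x3) - y1 mod 37 = 0 * (15 - 22) - 17 = 20

P + Q = (22, 20)


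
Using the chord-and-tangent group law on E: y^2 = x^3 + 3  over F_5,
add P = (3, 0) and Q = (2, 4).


P != Q, so use the chord formula.
s = (y2 - y1) / (x2 - x1) = (4) / (4) mod 5 = 1
x3 = s^2 - x1 - x2 mod 5 = 1^2 - 3 - 2 = 1
y3 = s (x1 - x3) - y1 mod 5 = 1 * (3 - 1) - 0 = 2

P + Q = (1, 2)


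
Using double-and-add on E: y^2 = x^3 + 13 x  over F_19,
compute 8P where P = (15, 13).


k = 8 = 1000_2 (binary, LSB first: 0001)
Double-and-add from P = (15, 13):
  bit 0 = 0: acc unchanged = O
  bit 1 = 0: acc unchanged = O
  bit 2 = 0: acc unchanged = O
  bit 3 = 1: acc = O + (6, 16) = (6, 16)

8P = (6, 16)


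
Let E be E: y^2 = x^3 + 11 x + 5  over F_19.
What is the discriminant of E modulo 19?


4 a^3 + 27 b^2 = 4*11^3 + 27*5^2 = 5324 + 675 = 5999
Delta = -16 * (5999) = -95984
Delta mod 19 = 4

Delta = 4 (mod 19)


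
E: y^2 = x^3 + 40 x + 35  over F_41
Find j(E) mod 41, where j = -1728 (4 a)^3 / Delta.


Delta = -16(4 a^3 + 27 b^2) mod 41 = 10
-1728 * (4 a)^3 = -1728 * (4*40)^3 mod 41 = 15
j = 15 * 10^(-1) mod 41 = 22

j = 22 (mod 41)


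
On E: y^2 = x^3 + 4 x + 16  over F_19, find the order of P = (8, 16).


Compute successive multiples of P until we hit O:
  1P = (8, 16)
  2P = (4, 18)
  3P = (12, 5)
  4P = (3, 13)
  5P = (0, 4)
  6P = (18, 7)
  7P = (13, 17)
  8P = (14, 17)
  ... (continuing to 28P)
  28P = O

ord(P) = 28


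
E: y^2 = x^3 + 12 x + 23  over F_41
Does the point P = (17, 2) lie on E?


Check whether y^2 = x^3 + 12 x + 23 (mod 41) for (x, y) = (17, 2).
LHS: y^2 = 2^2 mod 41 = 4
RHS: x^3 + 12 x + 23 = 17^3 + 12*17 + 23 mod 41 = 15
LHS != RHS

No, not on the curve


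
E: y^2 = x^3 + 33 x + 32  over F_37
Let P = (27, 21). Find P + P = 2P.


Doubling: s = (3 x1^2 + a) / (2 y1)
s = (3*27^2 + 33) / (2*21) mod 37 = 0
x3 = s^2 - 2 x1 mod 37 = 0^2 - 2*27 = 20
y3 = s (x1 - x3) - y1 mod 37 = 0 * (27 - 20) - 21 = 16

2P = (20, 16)


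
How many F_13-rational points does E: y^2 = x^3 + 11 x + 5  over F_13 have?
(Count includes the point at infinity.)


For each x in F_13, count y with y^2 = x^3 + 11 x + 5 mod 13:
  x = 1: RHS = 4, y in [2, 11]  -> 2 point(s)
  x = 2: RHS = 9, y in [3, 10]  -> 2 point(s)
  x = 3: RHS = 0, y in [0]  -> 1 point(s)
  x = 4: RHS = 9, y in [3, 10]  -> 2 point(s)
  x = 5: RHS = 3, y in [4, 9]  -> 2 point(s)
  x = 6: RHS = 1, y in [1, 12]  -> 2 point(s)
  x = 7: RHS = 9, y in [3, 10]  -> 2 point(s)
  x = 9: RHS = 1, y in [1, 12]  -> 2 point(s)
  x = 10: RHS = 10, y in [6, 7]  -> 2 point(s)
  x = 11: RHS = 1, y in [1, 12]  -> 2 point(s)
Affine points: 19. Add the point at infinity: total = 20.

#E(F_13) = 20


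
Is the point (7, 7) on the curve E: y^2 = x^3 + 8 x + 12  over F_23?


Check whether y^2 = x^3 + 8 x + 12 (mod 23) for (x, y) = (7, 7).
LHS: y^2 = 7^2 mod 23 = 3
RHS: x^3 + 8 x + 12 = 7^3 + 8*7 + 12 mod 23 = 20
LHS != RHS

No, not on the curve


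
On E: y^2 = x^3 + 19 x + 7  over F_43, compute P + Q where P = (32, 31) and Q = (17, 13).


P != Q, so use the chord formula.
s = (y2 - y1) / (x2 - x1) = (25) / (28) mod 43 = 27
x3 = s^2 - x1 - x2 mod 43 = 27^2 - 32 - 17 = 35
y3 = s (x1 - x3) - y1 mod 43 = 27 * (32 - 35) - 31 = 17

P + Q = (35, 17)


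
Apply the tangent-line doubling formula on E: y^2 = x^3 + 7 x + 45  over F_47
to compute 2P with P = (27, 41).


Doubling: s = (3 x1^2 + a) / (2 y1)
s = (3*27^2 + 7) / (2*41) mod 47 = 13
x3 = s^2 - 2 x1 mod 47 = 13^2 - 2*27 = 21
y3 = s (x1 - x3) - y1 mod 47 = 13 * (27 - 21) - 41 = 37

2P = (21, 37)


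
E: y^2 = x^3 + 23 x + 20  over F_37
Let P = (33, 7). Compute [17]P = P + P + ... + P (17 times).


k = 17 = 10001_2 (binary, LSB first: 10001)
Double-and-add from P = (33, 7):
  bit 0 = 1: acc = O + (33, 7) = (33, 7)
  bit 1 = 0: acc unchanged = (33, 7)
  bit 2 = 0: acc unchanged = (33, 7)
  bit 3 = 0: acc unchanged = (33, 7)
  bit 4 = 1: acc = (33, 7) + (1, 28) = (31, 31)

17P = (31, 31)


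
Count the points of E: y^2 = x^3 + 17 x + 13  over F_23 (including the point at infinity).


For each x in F_23, count y with y^2 = x^3 + 17 x + 13 mod 23:
  x = 0: RHS = 13, y in [6, 17]  -> 2 point(s)
  x = 1: RHS = 8, y in [10, 13]  -> 2 point(s)
  x = 2: RHS = 9, y in [3, 20]  -> 2 point(s)
  x = 5: RHS = 16, y in [4, 19]  -> 2 point(s)
  x = 6: RHS = 9, y in [3, 20]  -> 2 point(s)
  x = 11: RHS = 13, y in [6, 17]  -> 2 point(s)
  x = 12: RHS = 13, y in [6, 17]  -> 2 point(s)
  x = 13: RHS = 16, y in [4, 19]  -> 2 point(s)
  x = 15: RHS = 9, y in [3, 20]  -> 2 point(s)
  x = 20: RHS = 4, y in [2, 21]  -> 2 point(s)
  x = 22: RHS = 18, y in [8, 15]  -> 2 point(s)
Affine points: 22. Add the point at infinity: total = 23.

#E(F_23) = 23


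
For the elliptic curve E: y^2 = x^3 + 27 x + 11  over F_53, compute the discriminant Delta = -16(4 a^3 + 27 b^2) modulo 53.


4 a^3 + 27 b^2 = 4*27^3 + 27*11^2 = 78732 + 3267 = 81999
Delta = -16 * (81999) = -1311984
Delta mod 53 = 31

Delta = 31 (mod 53)


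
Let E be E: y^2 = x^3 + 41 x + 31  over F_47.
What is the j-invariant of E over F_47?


Delta = -16(4 a^3 + 27 b^2) mod 47 = 5
-1728 * (4 a)^3 = -1728 * (4*41)^3 mod 47 = 28
j = 28 * 5^(-1) mod 47 = 15

j = 15 (mod 47)


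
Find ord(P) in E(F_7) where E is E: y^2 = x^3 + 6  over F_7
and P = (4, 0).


Compute successive multiples of P until we hit O:
  1P = (4, 0)
  2P = O

ord(P) = 2


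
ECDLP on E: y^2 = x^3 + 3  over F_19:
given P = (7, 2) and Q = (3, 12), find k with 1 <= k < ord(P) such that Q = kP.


Enumerate multiples of P until we hit Q = (3, 12):
  1P = (7, 2)
  2P = (3, 12)
Match found at i = 2.

k = 2


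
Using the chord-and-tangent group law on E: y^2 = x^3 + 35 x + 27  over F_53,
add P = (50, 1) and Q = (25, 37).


P != Q, so use the chord formula.
s = (y2 - y1) / (x2 - x1) = (36) / (28) mod 53 = 24
x3 = s^2 - x1 - x2 mod 53 = 24^2 - 50 - 25 = 24
y3 = s (x1 - x3) - y1 mod 53 = 24 * (50 - 24) - 1 = 40

P + Q = (24, 40)


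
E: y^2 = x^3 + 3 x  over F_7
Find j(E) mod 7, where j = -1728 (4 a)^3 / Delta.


Delta = -16(4 a^3 + 27 b^2) mod 7 = 1
-1728 * (4 a)^3 = -1728 * (4*3)^3 mod 7 = 6
j = 6 * 1^(-1) mod 7 = 6

j = 6 (mod 7)


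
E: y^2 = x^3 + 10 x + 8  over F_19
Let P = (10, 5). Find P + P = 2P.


Doubling: s = (3 x1^2 + a) / (2 y1)
s = (3*10^2 + 10) / (2*5) mod 19 = 12
x3 = s^2 - 2 x1 mod 19 = 12^2 - 2*10 = 10
y3 = s (x1 - x3) - y1 mod 19 = 12 * (10 - 10) - 5 = 14

2P = (10, 14)


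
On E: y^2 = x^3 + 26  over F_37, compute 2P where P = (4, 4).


k = 2 = 10_2 (binary, LSB first: 01)
Double-and-add from P = (4, 4):
  bit 0 = 0: acc unchanged = O
  bit 1 = 1: acc = O + (28, 0) = (28, 0)

2P = (28, 0)


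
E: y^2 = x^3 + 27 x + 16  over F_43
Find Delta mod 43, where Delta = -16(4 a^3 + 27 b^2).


4 a^3 + 27 b^2 = 4*27^3 + 27*16^2 = 78732 + 6912 = 85644
Delta = -16 * (85644) = -1370304
Delta mod 43 = 20

Delta = 20 (mod 43)


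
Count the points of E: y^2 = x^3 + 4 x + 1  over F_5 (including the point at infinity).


For each x in F_5, count y with y^2 = x^3 + 4 x + 1 mod 5:
  x = 0: RHS = 1, y in [1, 4]  -> 2 point(s)
  x = 1: RHS = 1, y in [1, 4]  -> 2 point(s)
  x = 3: RHS = 0, y in [0]  -> 1 point(s)
  x = 4: RHS = 1, y in [1, 4]  -> 2 point(s)
Affine points: 7. Add the point at infinity: total = 8.

#E(F_5) = 8


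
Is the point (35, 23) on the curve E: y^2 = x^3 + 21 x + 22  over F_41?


Check whether y^2 = x^3 + 21 x + 22 (mod 41) for (x, y) = (35, 23).
LHS: y^2 = 23^2 mod 41 = 37
RHS: x^3 + 21 x + 22 = 35^3 + 21*35 + 22 mod 41 = 8
LHS != RHS

No, not on the curve


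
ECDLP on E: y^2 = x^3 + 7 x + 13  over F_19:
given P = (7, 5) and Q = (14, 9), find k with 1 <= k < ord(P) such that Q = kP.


Enumerate multiples of P until we hit Q = (14, 9):
  1P = (7, 5)
  2P = (2, 15)
  3P = (14, 9)
Match found at i = 3.

k = 3


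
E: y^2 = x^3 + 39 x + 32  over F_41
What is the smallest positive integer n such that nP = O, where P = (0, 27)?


Compute successive multiples of P until we hit O:
  1P = (0, 27)
  2P = (9, 28)
  3P = (31, 6)
  4P = (14, 1)
  5P = (2, 6)
  6P = (16, 18)
  7P = (29, 38)
  8P = (8, 35)
  ... (continuing to 39P)
  39P = O

ord(P) = 39


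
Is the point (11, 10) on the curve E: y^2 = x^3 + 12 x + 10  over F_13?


Check whether y^2 = x^3 + 12 x + 10 (mod 13) for (x, y) = (11, 10).
LHS: y^2 = 10^2 mod 13 = 9
RHS: x^3 + 12 x + 10 = 11^3 + 12*11 + 10 mod 13 = 4
LHS != RHS

No, not on the curve


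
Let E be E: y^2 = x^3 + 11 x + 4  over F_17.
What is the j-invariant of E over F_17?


Delta = -16(4 a^3 + 27 b^2) mod 17 = 10
-1728 * (4 a)^3 = -1728 * (4*11)^3 mod 17 = 16
j = 16 * 10^(-1) mod 17 = 5

j = 5 (mod 17)


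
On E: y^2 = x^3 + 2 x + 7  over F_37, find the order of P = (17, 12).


Compute successive multiples of P until we hit O:
  1P = (17, 12)
  2P = (29, 16)
  3P = (24, 35)
  4P = (0, 28)
  5P = (31, 36)
  6P = (1, 26)
  7P = (3, 22)
  8P = (16, 19)
  ... (continuing to 17P)
  17P = O

ord(P) = 17


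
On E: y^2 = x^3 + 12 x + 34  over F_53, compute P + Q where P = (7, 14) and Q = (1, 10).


P != Q, so use the chord formula.
s = (y2 - y1) / (x2 - x1) = (49) / (47) mod 53 = 36
x3 = s^2 - x1 - x2 mod 53 = 36^2 - 7 - 1 = 16
y3 = s (x1 - x3) - y1 mod 53 = 36 * (7 - 16) - 14 = 33

P + Q = (16, 33)


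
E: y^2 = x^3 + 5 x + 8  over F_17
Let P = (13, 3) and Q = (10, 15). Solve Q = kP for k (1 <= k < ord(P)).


Enumerate multiples of P until we hit Q = (10, 15):
  1P = (13, 3)
  2P = (10, 15)
Match found at i = 2.

k = 2


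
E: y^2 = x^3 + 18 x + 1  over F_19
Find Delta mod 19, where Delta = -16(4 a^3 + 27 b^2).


4 a^3 + 27 b^2 = 4*18^3 + 27*1^2 = 23328 + 27 = 23355
Delta = -16 * (23355) = -373680
Delta mod 19 = 12

Delta = 12 (mod 19)


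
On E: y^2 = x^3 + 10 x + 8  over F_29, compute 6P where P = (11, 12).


k = 6 = 110_2 (binary, LSB first: 011)
Double-and-add from P = (11, 12):
  bit 0 = 0: acc unchanged = O
  bit 1 = 1: acc = O + (3, 6) = (3, 6)
  bit 2 = 1: acc = (3, 6) + (17, 4) = (25, 22)

6P = (25, 22)


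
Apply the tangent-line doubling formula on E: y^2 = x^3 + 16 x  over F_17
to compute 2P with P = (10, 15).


Doubling: s = (3 x1^2 + a) / (2 y1)
s = (3*10^2 + 16) / (2*15) mod 17 = 6
x3 = s^2 - 2 x1 mod 17 = 6^2 - 2*10 = 16
y3 = s (x1 - x3) - y1 mod 17 = 6 * (10 - 16) - 15 = 0

2P = (16, 0)


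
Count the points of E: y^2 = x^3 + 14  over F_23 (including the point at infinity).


For each x in F_23, count y with y^2 = x^3 + 0 x + 14 mod 23:
  x = 3: RHS = 18, y in [8, 15]  -> 2 point(s)
  x = 4: RHS = 9, y in [3, 20]  -> 2 point(s)
  x = 5: RHS = 1, y in [1, 22]  -> 2 point(s)
  x = 6: RHS = 0, y in [0]  -> 1 point(s)
  x = 7: RHS = 12, y in [9, 14]  -> 2 point(s)
  x = 10: RHS = 2, y in [5, 18]  -> 2 point(s)
  x = 13: RHS = 3, y in [7, 16]  -> 2 point(s)
  x = 15: RHS = 8, y in [10, 13]  -> 2 point(s)
  x = 16: RHS = 16, y in [4, 19]  -> 2 point(s)
  x = 18: RHS = 4, y in [2, 21]  -> 2 point(s)
  x = 21: RHS = 6, y in [11, 12]  -> 2 point(s)
  x = 22: RHS = 13, y in [6, 17]  -> 2 point(s)
Affine points: 23. Add the point at infinity: total = 24.

#E(F_23) = 24


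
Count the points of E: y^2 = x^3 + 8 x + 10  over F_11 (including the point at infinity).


For each x in F_11, count y with y^2 = x^3 + 8 x + 10 mod 11:
  x = 2: RHS = 1, y in [1, 10]  -> 2 point(s)
  x = 8: RHS = 3, y in [5, 6]  -> 2 point(s)
  x = 10: RHS = 1, y in [1, 10]  -> 2 point(s)
Affine points: 6. Add the point at infinity: total = 7.

#E(F_11) = 7


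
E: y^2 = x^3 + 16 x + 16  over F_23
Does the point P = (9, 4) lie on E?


Check whether y^2 = x^3 + 16 x + 16 (mod 23) for (x, y) = (9, 4).
LHS: y^2 = 4^2 mod 23 = 16
RHS: x^3 + 16 x + 16 = 9^3 + 16*9 + 16 mod 23 = 15
LHS != RHS

No, not on the curve


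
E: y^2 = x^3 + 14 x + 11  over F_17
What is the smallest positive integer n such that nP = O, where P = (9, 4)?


Compute successive multiples of P until we hit O:
  1P = (9, 4)
  2P = (15, 3)
  3P = (2, 9)
  4P = (2, 8)
  5P = (15, 14)
  6P = (9, 13)
  7P = O

ord(P) = 7


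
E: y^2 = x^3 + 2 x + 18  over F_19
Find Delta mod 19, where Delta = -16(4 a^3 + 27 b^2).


4 a^3 + 27 b^2 = 4*2^3 + 27*18^2 = 32 + 8748 = 8780
Delta = -16 * (8780) = -140480
Delta mod 19 = 6

Delta = 6 (mod 19)


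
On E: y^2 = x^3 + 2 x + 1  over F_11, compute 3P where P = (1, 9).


k = 3 = 11_2 (binary, LSB first: 11)
Double-and-add from P = (1, 9):
  bit 0 = 1: acc = O + (1, 9) = (1, 9)
  bit 1 = 1: acc = (1, 9) + (3, 10) = (10, 3)

3P = (10, 3)


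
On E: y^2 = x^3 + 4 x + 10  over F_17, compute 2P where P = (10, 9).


Doubling: s = (3 x1^2 + a) / (2 y1)
s = (3*10^2 + 4) / (2*9) mod 17 = 15
x3 = s^2 - 2 x1 mod 17 = 15^2 - 2*10 = 1
y3 = s (x1 - x3) - y1 mod 17 = 15 * (10 - 1) - 9 = 7

2P = (1, 7)


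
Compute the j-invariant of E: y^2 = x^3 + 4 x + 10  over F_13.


Delta = -16(4 a^3 + 27 b^2) mod 13 = 11
-1728 * (4 a)^3 = -1728 * (4*4)^3 mod 13 = 1
j = 1 * 11^(-1) mod 13 = 6

j = 6 (mod 13)


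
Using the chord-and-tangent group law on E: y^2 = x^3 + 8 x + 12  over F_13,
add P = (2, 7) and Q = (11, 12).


P != Q, so use the chord formula.
s = (y2 - y1) / (x2 - x1) = (5) / (9) mod 13 = 2
x3 = s^2 - x1 - x2 mod 13 = 2^2 - 2 - 11 = 4
y3 = s (x1 - x3) - y1 mod 13 = 2 * (2 - 4) - 7 = 2

P + Q = (4, 2)


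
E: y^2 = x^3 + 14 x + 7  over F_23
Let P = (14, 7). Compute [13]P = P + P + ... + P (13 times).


k = 13 = 1101_2 (binary, LSB first: 1011)
Double-and-add from P = (14, 7):
  bit 0 = 1: acc = O + (14, 7) = (14, 7)
  bit 1 = 0: acc unchanged = (14, 7)
  bit 2 = 1: acc = (14, 7) + (5, 8) = (6, 10)
  bit 3 = 1: acc = (6, 10) + (16, 7) = (5, 15)

13P = (5, 15)


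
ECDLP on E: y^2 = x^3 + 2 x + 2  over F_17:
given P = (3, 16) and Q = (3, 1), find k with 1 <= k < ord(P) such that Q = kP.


Enumerate multiples of P until we hit Q = (3, 1):
  1P = (3, 16)
  2P = (13, 10)
  3P = (0, 6)
  4P = (10, 6)
  5P = (5, 16)
  6P = (9, 1)
  7P = (7, 11)
  8P = (16, 13)
  9P = (6, 3)
  10P = (6, 14)
  11P = (16, 4)
  12P = (7, 6)
  13P = (9, 16)
  14P = (5, 1)
  15P = (10, 11)
  16P = (0, 11)
  17P = (13, 7)
  18P = (3, 1)
Match found at i = 18.

k = 18


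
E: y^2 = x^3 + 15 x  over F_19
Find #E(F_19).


For each x in F_19, count y with y^2 = x^3 + 15 x + 0 mod 19:
  x = 0: RHS = 0, y in [0]  -> 1 point(s)
  x = 1: RHS = 16, y in [4, 15]  -> 2 point(s)
  x = 2: RHS = 0, y in [0]  -> 1 point(s)
  x = 7: RHS = 11, y in [7, 12]  -> 2 point(s)
  x = 8: RHS = 5, y in [9, 10]  -> 2 point(s)
  x = 9: RHS = 9, y in [3, 16]  -> 2 point(s)
  x = 13: RHS = 17, y in [6, 13]  -> 2 point(s)
  x = 14: RHS = 9, y in [3, 16]  -> 2 point(s)
  x = 15: RHS = 9, y in [3, 16]  -> 2 point(s)
  x = 16: RHS = 4, y in [2, 17]  -> 2 point(s)
  x = 17: RHS = 0, y in [0]  -> 1 point(s)
Affine points: 19. Add the point at infinity: total = 20.

#E(F_19) = 20


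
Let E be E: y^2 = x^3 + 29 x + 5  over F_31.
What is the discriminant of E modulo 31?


4 a^3 + 27 b^2 = 4*29^3 + 27*5^2 = 97556 + 675 = 98231
Delta = -16 * (98231) = -1571696
Delta mod 31 = 4

Delta = 4 (mod 31)


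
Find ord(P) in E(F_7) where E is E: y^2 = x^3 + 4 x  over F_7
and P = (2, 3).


Compute successive multiples of P until we hit O:
  1P = (2, 3)
  2P = (0, 0)
  3P = (2, 4)
  4P = O

ord(P) = 4


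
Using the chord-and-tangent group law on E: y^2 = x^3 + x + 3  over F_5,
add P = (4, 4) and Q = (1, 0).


P != Q, so use the chord formula.
s = (y2 - y1) / (x2 - x1) = (1) / (2) mod 5 = 3
x3 = s^2 - x1 - x2 mod 5 = 3^2 - 4 - 1 = 4
y3 = s (x1 - x3) - y1 mod 5 = 3 * (4 - 4) - 4 = 1

P + Q = (4, 1)


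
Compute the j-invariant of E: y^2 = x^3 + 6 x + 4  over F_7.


Delta = -16(4 a^3 + 27 b^2) mod 7 = 5
-1728 * (4 a)^3 = -1728 * (4*6)^3 mod 7 = 6
j = 6 * 5^(-1) mod 7 = 4

j = 4 (mod 7)


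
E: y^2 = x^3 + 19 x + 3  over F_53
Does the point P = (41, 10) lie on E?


Check whether y^2 = x^3 + 19 x + 3 (mod 53) for (x, y) = (41, 10).
LHS: y^2 = 10^2 mod 53 = 47
RHS: x^3 + 19 x + 3 = 41^3 + 19*41 + 3 mod 53 = 8
LHS != RHS

No, not on the curve


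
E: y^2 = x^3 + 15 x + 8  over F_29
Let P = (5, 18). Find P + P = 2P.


Doubling: s = (3 x1^2 + a) / (2 y1)
s = (3*5^2 + 15) / (2*18) mod 29 = 17
x3 = s^2 - 2 x1 mod 29 = 17^2 - 2*5 = 18
y3 = s (x1 - x3) - y1 mod 29 = 17 * (5 - 18) - 18 = 22

2P = (18, 22)


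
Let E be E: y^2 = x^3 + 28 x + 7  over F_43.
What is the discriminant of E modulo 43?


4 a^3 + 27 b^2 = 4*28^3 + 27*7^2 = 87808 + 1323 = 89131
Delta = -16 * (89131) = -1426096
Delta mod 43 = 42

Delta = 42 (mod 43)


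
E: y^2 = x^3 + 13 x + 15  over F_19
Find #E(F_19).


For each x in F_19, count y with y^2 = x^3 + 13 x + 15 mod 19:
  x = 2: RHS = 11, y in [7, 12]  -> 2 point(s)
  x = 3: RHS = 5, y in [9, 10]  -> 2 point(s)
  x = 4: RHS = 17, y in [6, 13]  -> 2 point(s)
  x = 6: RHS = 5, y in [9, 10]  -> 2 point(s)
  x = 8: RHS = 4, y in [2, 17]  -> 2 point(s)
  x = 9: RHS = 6, y in [5, 14]  -> 2 point(s)
  x = 10: RHS = 5, y in [9, 10]  -> 2 point(s)
  x = 11: RHS = 7, y in [8, 11]  -> 2 point(s)
  x = 13: RHS = 6, y in [5, 14]  -> 2 point(s)
  x = 16: RHS = 6, y in [5, 14]  -> 2 point(s)
  x = 17: RHS = 0, y in [0]  -> 1 point(s)
  x = 18: RHS = 1, y in [1, 18]  -> 2 point(s)
Affine points: 23. Add the point at infinity: total = 24.

#E(F_19) = 24


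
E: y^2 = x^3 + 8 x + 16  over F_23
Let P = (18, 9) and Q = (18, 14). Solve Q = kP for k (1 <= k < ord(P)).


Enumerate multiples of P until we hit Q = (18, 14):
  1P = (18, 9)
  2P = (16, 13)
  3P = (16, 10)
  4P = (18, 14)
Match found at i = 4.

k = 4


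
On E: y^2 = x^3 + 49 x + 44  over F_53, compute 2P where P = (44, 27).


Doubling: s = (3 x1^2 + a) / (2 y1)
s = (3*44^2 + 49) / (2*27) mod 53 = 27
x3 = s^2 - 2 x1 mod 53 = 27^2 - 2*44 = 5
y3 = s (x1 - x3) - y1 mod 53 = 27 * (44 - 5) - 27 = 19

2P = (5, 19)


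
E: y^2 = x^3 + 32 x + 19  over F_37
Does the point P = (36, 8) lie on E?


Check whether y^2 = x^3 + 32 x + 19 (mod 37) for (x, y) = (36, 8).
LHS: y^2 = 8^2 mod 37 = 27
RHS: x^3 + 32 x + 19 = 36^3 + 32*36 + 19 mod 37 = 23
LHS != RHS

No, not on the curve


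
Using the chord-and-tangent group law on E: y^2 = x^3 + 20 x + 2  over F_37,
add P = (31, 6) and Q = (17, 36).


P != Q, so use the chord formula.
s = (y2 - y1) / (x2 - x1) = (30) / (23) mod 37 = 19
x3 = s^2 - x1 - x2 mod 37 = 19^2 - 31 - 17 = 17
y3 = s (x1 - x3) - y1 mod 37 = 19 * (31 - 17) - 6 = 1

P + Q = (17, 1)


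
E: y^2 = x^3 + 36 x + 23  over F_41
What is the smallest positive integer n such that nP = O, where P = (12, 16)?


Compute successive multiples of P until we hit O:
  1P = (12, 16)
  2P = (15, 17)
  3P = (5, 0)
  4P = (15, 24)
  5P = (12, 25)
  6P = O

ord(P) = 6


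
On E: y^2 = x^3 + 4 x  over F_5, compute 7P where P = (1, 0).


k = 7 = 111_2 (binary, LSB first: 111)
Double-and-add from P = (1, 0):
  bit 0 = 1: acc = O + (1, 0) = (1, 0)
  bit 1 = 1: acc = (1, 0) + O = (1, 0)
  bit 2 = 1: acc = (1, 0) + O = (1, 0)

7P = (1, 0)


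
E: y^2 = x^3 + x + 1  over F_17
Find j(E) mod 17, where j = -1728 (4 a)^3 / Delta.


Delta = -16(4 a^3 + 27 b^2) mod 17 = 14
-1728 * (4 a)^3 = -1728 * (4*1)^3 mod 17 = 10
j = 10 * 14^(-1) mod 17 = 8

j = 8 (mod 17)


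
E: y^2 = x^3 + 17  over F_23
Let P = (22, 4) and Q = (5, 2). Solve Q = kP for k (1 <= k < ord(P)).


Enumerate multiples of P until we hit Q = (5, 2):
  1P = (22, 4)
  2P = (14, 22)
  3P = (5, 21)
  4P = (20, 17)
  5P = (6, 7)
  6P = (21, 3)
  7P = (4, 14)
  8P = (1, 15)
  9P = (13, 11)
  10P = (17, 10)
  11P = (2, 18)
  12P = (8, 0)
  13P = (2, 5)
  14P = (17, 13)
  15P = (13, 12)
  16P = (1, 8)
  17P = (4, 9)
  18P = (21, 20)
  19P = (6, 16)
  20P = (20, 6)
  21P = (5, 2)
Match found at i = 21.

k = 21


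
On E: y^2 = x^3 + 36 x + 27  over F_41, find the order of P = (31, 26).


Compute successive multiples of P until we hit O:
  1P = (31, 26)
  2P = (29, 9)
  3P = (2, 36)
  4P = (3, 11)
  5P = (11, 14)
  6P = (1, 33)
  7P = (5, 39)
  8P = (36, 38)
  ... (continuing to 37P)
  37P = O

ord(P) = 37


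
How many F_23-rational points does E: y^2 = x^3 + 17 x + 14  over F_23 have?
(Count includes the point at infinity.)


For each x in F_23, count y with y^2 = x^3 + 17 x + 14 mod 23:
  x = 1: RHS = 9, y in [3, 20]  -> 2 point(s)
  x = 3: RHS = 0, y in [0]  -> 1 point(s)
  x = 4: RHS = 8, y in [10, 13]  -> 2 point(s)
  x = 7: RHS = 16, y in [4, 19]  -> 2 point(s)
  x = 8: RHS = 18, y in [8, 15]  -> 2 point(s)
  x = 14: RHS = 6, y in [11, 12]  -> 2 point(s)
  x = 16: RHS = 12, y in [9, 14]  -> 2 point(s)
  x = 17: RHS = 18, y in [8, 15]  -> 2 point(s)
  x = 21: RHS = 18, y in [8, 15]  -> 2 point(s)
Affine points: 17. Add the point at infinity: total = 18.

#E(F_23) = 18


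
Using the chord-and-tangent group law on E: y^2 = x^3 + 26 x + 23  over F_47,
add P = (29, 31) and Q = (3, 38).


P != Q, so use the chord formula.
s = (y2 - y1) / (x2 - x1) = (7) / (21) mod 47 = 16
x3 = s^2 - x1 - x2 mod 47 = 16^2 - 29 - 3 = 36
y3 = s (x1 - x3) - y1 mod 47 = 16 * (29 - 36) - 31 = 45

P + Q = (36, 45)


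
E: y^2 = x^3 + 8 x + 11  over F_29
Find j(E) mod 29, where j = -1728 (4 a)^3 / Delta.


Delta = -16(4 a^3 + 27 b^2) mod 29 = 17
-1728 * (4 a)^3 = -1728 * (4*8)^3 mod 29 = 5
j = 5 * 17^(-1) mod 29 = 2

j = 2 (mod 29)


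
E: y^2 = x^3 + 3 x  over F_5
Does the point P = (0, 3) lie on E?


Check whether y^2 = x^3 + 3 x + 0 (mod 5) for (x, y) = (0, 3).
LHS: y^2 = 3^2 mod 5 = 4
RHS: x^3 + 3 x + 0 = 0^3 + 3*0 + 0 mod 5 = 0
LHS != RHS

No, not on the curve


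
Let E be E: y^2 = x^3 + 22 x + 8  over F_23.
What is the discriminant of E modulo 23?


4 a^3 + 27 b^2 = 4*22^3 + 27*8^2 = 42592 + 1728 = 44320
Delta = -16 * (44320) = -709120
Delta mod 23 = 16

Delta = 16 (mod 23)


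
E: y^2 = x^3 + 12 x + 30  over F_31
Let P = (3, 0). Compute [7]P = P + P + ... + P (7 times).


k = 7 = 111_2 (binary, LSB first: 111)
Double-and-add from P = (3, 0):
  bit 0 = 1: acc = O + (3, 0) = (3, 0)
  bit 1 = 1: acc = (3, 0) + O = (3, 0)
  bit 2 = 1: acc = (3, 0) + O = (3, 0)

7P = (3, 0)


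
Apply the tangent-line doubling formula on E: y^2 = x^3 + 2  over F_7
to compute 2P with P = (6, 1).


Doubling: s = (3 x1^2 + a) / (2 y1)
s = (3*6^2 + 0) / (2*1) mod 7 = 5
x3 = s^2 - 2 x1 mod 7 = 5^2 - 2*6 = 6
y3 = s (x1 - x3) - y1 mod 7 = 5 * (6 - 6) - 1 = 6

2P = (6, 6)


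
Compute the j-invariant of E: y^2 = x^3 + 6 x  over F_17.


Delta = -16(4 a^3 + 27 b^2) mod 17 = 14
-1728 * (4 a)^3 = -1728 * (4*6)^3 mod 17 = 1
j = 1 * 14^(-1) mod 17 = 11

j = 11 (mod 17)


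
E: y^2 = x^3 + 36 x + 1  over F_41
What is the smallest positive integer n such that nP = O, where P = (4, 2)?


Compute successive multiples of P until we hit O:
  1P = (4, 2)
  2P = (23, 9)
  3P = (13, 40)
  4P = (15, 29)
  5P = (6, 8)
  6P = (40, 13)
  7P = (33, 29)
  8P = (27, 19)
  ... (continuing to 42P)
  42P = O

ord(P) = 42


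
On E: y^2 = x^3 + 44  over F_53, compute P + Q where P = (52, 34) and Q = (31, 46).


P != Q, so use the chord formula.
s = (y2 - y1) / (x2 - x1) = (12) / (32) mod 53 = 7
x3 = s^2 - x1 - x2 mod 53 = 7^2 - 52 - 31 = 19
y3 = s (x1 - x3) - y1 mod 53 = 7 * (52 - 19) - 34 = 38

P + Q = (19, 38)


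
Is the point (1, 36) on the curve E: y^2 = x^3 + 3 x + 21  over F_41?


Check whether y^2 = x^3 + 3 x + 21 (mod 41) for (x, y) = (1, 36).
LHS: y^2 = 36^2 mod 41 = 25
RHS: x^3 + 3 x + 21 = 1^3 + 3*1 + 21 mod 41 = 25
LHS = RHS

Yes, on the curve


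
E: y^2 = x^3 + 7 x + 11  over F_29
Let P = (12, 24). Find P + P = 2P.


Doubling: s = (3 x1^2 + a) / (2 y1)
s = (3*12^2 + 7) / (2*24) mod 29 = 17
x3 = s^2 - 2 x1 mod 29 = 17^2 - 2*12 = 4
y3 = s (x1 - x3) - y1 mod 29 = 17 * (12 - 4) - 24 = 25

2P = (4, 25)


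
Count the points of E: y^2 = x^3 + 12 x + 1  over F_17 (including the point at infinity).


For each x in F_17, count y with y^2 = x^3 + 12 x + 1 mod 17:
  x = 0: RHS = 1, y in [1, 16]  -> 2 point(s)
  x = 2: RHS = 16, y in [4, 13]  -> 2 point(s)
  x = 3: RHS = 13, y in [8, 9]  -> 2 point(s)
  x = 5: RHS = 16, y in [4, 13]  -> 2 point(s)
  x = 6: RHS = 0, y in [0]  -> 1 point(s)
  x = 10: RHS = 16, y in [4, 13]  -> 2 point(s)
  x = 11: RHS = 2, y in [6, 11]  -> 2 point(s)
  x = 13: RHS = 8, y in [5, 12]  -> 2 point(s)
Affine points: 15. Add the point at infinity: total = 16.

#E(F_17) = 16


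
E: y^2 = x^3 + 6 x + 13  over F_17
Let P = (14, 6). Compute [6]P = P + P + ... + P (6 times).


k = 6 = 110_2 (binary, LSB first: 011)
Double-and-add from P = (14, 6):
  bit 0 = 0: acc unchanged = O
  bit 1 = 1: acc = O + (4, 13) = (4, 13)
  bit 2 = 1: acc = (4, 13) + (11, 13) = (2, 4)

6P = (2, 4)


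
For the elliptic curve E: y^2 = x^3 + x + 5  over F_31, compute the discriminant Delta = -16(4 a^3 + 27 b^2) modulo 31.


4 a^3 + 27 b^2 = 4*1^3 + 27*5^2 = 4 + 675 = 679
Delta = -16 * (679) = -10864
Delta mod 31 = 17

Delta = 17 (mod 31)


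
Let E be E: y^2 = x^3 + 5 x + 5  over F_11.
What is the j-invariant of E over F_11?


Delta = -16(4 a^3 + 27 b^2) mod 11 = 10
-1728 * (4 a)^3 = -1728 * (4*5)^3 mod 11 = 8
j = 8 * 10^(-1) mod 11 = 3

j = 3 (mod 11)


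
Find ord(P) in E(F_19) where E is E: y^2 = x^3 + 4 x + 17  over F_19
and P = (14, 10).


Compute successive multiples of P until we hit O:
  1P = (14, 10)
  2P = (0, 13)
  3P = (16, 4)
  4P = (17, 18)
  5P = (12, 8)
  6P = (13, 10)
  7P = (11, 9)
  8P = (11, 10)
  ... (continuing to 15P)
  15P = O

ord(P) = 15


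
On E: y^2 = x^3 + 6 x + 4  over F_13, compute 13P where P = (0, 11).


k = 13 = 1101_2 (binary, LSB first: 1011)
Double-and-add from P = (0, 11):
  bit 0 = 1: acc = O + (0, 11) = (0, 11)
  bit 1 = 0: acc unchanged = (0, 11)
  bit 2 = 1: acc = (0, 11) + (5, 4) = (11, 7)
  bit 3 = 1: acc = (11, 7) + (7, 5) = (5, 9)

13P = (5, 9)


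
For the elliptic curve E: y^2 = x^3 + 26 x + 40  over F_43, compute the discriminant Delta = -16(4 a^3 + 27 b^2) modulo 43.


4 a^3 + 27 b^2 = 4*26^3 + 27*40^2 = 70304 + 43200 = 113504
Delta = -16 * (113504) = -1816064
Delta mod 43 = 41

Delta = 41 (mod 43)


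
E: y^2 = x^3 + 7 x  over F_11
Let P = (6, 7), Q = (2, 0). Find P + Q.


P != Q, so use the chord formula.
s = (y2 - y1) / (x2 - x1) = (4) / (7) mod 11 = 10
x3 = s^2 - x1 - x2 mod 11 = 10^2 - 6 - 2 = 4
y3 = s (x1 - x3) - y1 mod 11 = 10 * (6 - 4) - 7 = 2

P + Q = (4, 2)


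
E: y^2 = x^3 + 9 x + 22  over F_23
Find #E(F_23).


For each x in F_23, count y with y^2 = x^3 + 9 x + 22 mod 23:
  x = 1: RHS = 9, y in [3, 20]  -> 2 point(s)
  x = 2: RHS = 2, y in [5, 18]  -> 2 point(s)
  x = 5: RHS = 8, y in [10, 13]  -> 2 point(s)
  x = 6: RHS = 16, y in [4, 19]  -> 2 point(s)
  x = 8: RHS = 8, y in [10, 13]  -> 2 point(s)
  x = 9: RHS = 4, y in [2, 21]  -> 2 point(s)
  x = 10: RHS = 8, y in [10, 13]  -> 2 point(s)
  x = 11: RHS = 3, y in [7, 16]  -> 2 point(s)
  x = 12: RHS = 18, y in [8, 15]  -> 2 point(s)
  x = 13: RHS = 13, y in [6, 17]  -> 2 point(s)
  x = 15: RHS = 13, y in [6, 17]  -> 2 point(s)
  x = 18: RHS = 13, y in [6, 17]  -> 2 point(s)
  x = 22: RHS = 12, y in [9, 14]  -> 2 point(s)
Affine points: 26. Add the point at infinity: total = 27.

#E(F_23) = 27


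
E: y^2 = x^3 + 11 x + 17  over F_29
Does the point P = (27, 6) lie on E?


Check whether y^2 = x^3 + 11 x + 17 (mod 29) for (x, y) = (27, 6).
LHS: y^2 = 6^2 mod 29 = 7
RHS: x^3 + 11 x + 17 = 27^3 + 11*27 + 17 mod 29 = 16
LHS != RHS

No, not on the curve


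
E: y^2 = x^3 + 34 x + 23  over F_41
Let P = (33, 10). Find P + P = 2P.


Doubling: s = (3 x1^2 + a) / (2 y1)
s = (3*33^2 + 34) / (2*10) mod 41 = 40
x3 = s^2 - 2 x1 mod 41 = 40^2 - 2*33 = 17
y3 = s (x1 - x3) - y1 mod 41 = 40 * (33 - 17) - 10 = 15

2P = (17, 15)


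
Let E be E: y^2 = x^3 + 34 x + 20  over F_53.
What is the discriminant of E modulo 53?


4 a^3 + 27 b^2 = 4*34^3 + 27*20^2 = 157216 + 10800 = 168016
Delta = -16 * (168016) = -2688256
Delta mod 53 = 10

Delta = 10 (mod 53)


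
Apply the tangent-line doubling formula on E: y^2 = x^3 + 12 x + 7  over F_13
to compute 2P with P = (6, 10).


Doubling: s = (3 x1^2 + a) / (2 y1)
s = (3*6^2 + 12) / (2*10) mod 13 = 6
x3 = s^2 - 2 x1 mod 13 = 6^2 - 2*6 = 11
y3 = s (x1 - x3) - y1 mod 13 = 6 * (6 - 11) - 10 = 12

2P = (11, 12)


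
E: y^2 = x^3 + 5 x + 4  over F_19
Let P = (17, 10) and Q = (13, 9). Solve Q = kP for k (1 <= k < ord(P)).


Enumerate multiples of P until we hit Q = (13, 9):
  1P = (17, 10)
  2P = (8, 10)
  3P = (13, 9)
Match found at i = 3.

k = 3


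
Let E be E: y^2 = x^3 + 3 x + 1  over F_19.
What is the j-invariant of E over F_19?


Delta = -16(4 a^3 + 27 b^2) mod 19 = 6
-1728 * (4 a)^3 = -1728 * (4*3)^3 mod 19 = 18
j = 18 * 6^(-1) mod 19 = 3

j = 3 (mod 19)


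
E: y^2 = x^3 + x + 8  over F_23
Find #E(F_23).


For each x in F_23, count y with y^2 = x^3 + 1 x + 8 mod 23:
  x = 0: RHS = 8, y in [10, 13]  -> 2 point(s)
  x = 2: RHS = 18, y in [8, 15]  -> 2 point(s)
  x = 5: RHS = 0, y in [0]  -> 1 point(s)
  x = 6: RHS = 0, y in [0]  -> 1 point(s)
  x = 7: RHS = 13, y in [6, 17]  -> 2 point(s)
  x = 10: RHS = 6, y in [11, 12]  -> 2 point(s)
  x = 11: RHS = 16, y in [4, 19]  -> 2 point(s)
  x = 12: RHS = 0, y in [0]  -> 1 point(s)
  x = 14: RHS = 6, y in [11, 12]  -> 2 point(s)
  x = 16: RHS = 3, y in [7, 16]  -> 2 point(s)
  x = 17: RHS = 16, y in [4, 19]  -> 2 point(s)
  x = 18: RHS = 16, y in [4, 19]  -> 2 point(s)
  x = 19: RHS = 9, y in [3, 20]  -> 2 point(s)
  x = 20: RHS = 1, y in [1, 22]  -> 2 point(s)
  x = 22: RHS = 6, y in [11, 12]  -> 2 point(s)
Affine points: 27. Add the point at infinity: total = 28.

#E(F_23) = 28


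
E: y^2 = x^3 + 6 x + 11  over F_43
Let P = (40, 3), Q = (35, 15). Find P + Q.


P != Q, so use the chord formula.
s = (y2 - y1) / (x2 - x1) = (12) / (38) mod 43 = 32
x3 = s^2 - x1 - x2 mod 43 = 32^2 - 40 - 35 = 3
y3 = s (x1 - x3) - y1 mod 43 = 32 * (40 - 3) - 3 = 20

P + Q = (3, 20)


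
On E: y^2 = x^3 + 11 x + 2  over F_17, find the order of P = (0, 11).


Compute successive multiples of P until we hit O:
  1P = (0, 11)
  2P = (13, 8)
  3P = (12, 14)
  4P = (4, 5)
  5P = (11, 14)
  6P = (2, 7)
  7P = (2, 10)
  8P = (11, 3)
  ... (continuing to 13P)
  13P = O

ord(P) = 13


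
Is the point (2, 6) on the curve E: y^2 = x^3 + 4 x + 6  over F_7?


Check whether y^2 = x^3 + 4 x + 6 (mod 7) for (x, y) = (2, 6).
LHS: y^2 = 6^2 mod 7 = 1
RHS: x^3 + 4 x + 6 = 2^3 + 4*2 + 6 mod 7 = 1
LHS = RHS

Yes, on the curve


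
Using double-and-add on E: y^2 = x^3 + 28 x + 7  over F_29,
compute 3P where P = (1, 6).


k = 3 = 11_2 (binary, LSB first: 11)
Double-and-add from P = (1, 6):
  bit 0 = 1: acc = O + (1, 6) = (1, 6)
  bit 1 = 1: acc = (1, 6) + (23, 0) = (1, 23)

3P = (1, 23)


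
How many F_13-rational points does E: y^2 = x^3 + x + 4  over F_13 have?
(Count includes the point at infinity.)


For each x in F_13, count y with y^2 = x^3 + 1 x + 4 mod 13:
  x = 0: RHS = 4, y in [2, 11]  -> 2 point(s)
  x = 2: RHS = 1, y in [1, 12]  -> 2 point(s)
  x = 5: RHS = 4, y in [2, 11]  -> 2 point(s)
  x = 7: RHS = 3, y in [4, 9]  -> 2 point(s)
  x = 8: RHS = 4, y in [2, 11]  -> 2 point(s)
  x = 9: RHS = 1, y in [1, 12]  -> 2 point(s)
  x = 10: RHS = 0, y in [0]  -> 1 point(s)
Affine points: 13. Add the point at infinity: total = 14.

#E(F_13) = 14


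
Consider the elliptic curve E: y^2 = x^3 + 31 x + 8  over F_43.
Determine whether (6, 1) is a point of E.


Check whether y^2 = x^3 + 31 x + 8 (mod 43) for (x, y) = (6, 1).
LHS: y^2 = 1^2 mod 43 = 1
RHS: x^3 + 31 x + 8 = 6^3 + 31*6 + 8 mod 43 = 23
LHS != RHS

No, not on the curve


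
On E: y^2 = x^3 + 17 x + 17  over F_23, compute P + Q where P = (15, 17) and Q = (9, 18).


P != Q, so use the chord formula.
s = (y2 - y1) / (x2 - x1) = (1) / (17) mod 23 = 19
x3 = s^2 - x1 - x2 mod 23 = 19^2 - 15 - 9 = 15
y3 = s (x1 - x3) - y1 mod 23 = 19 * (15 - 15) - 17 = 6

P + Q = (15, 6)


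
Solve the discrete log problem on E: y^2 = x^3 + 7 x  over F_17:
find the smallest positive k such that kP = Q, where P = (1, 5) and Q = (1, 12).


Enumerate multiples of P until we hit Q = (1, 12):
  1P = (1, 5)
  2P = (16, 14)
  3P = (16, 3)
  4P = (1, 12)
Match found at i = 4.

k = 4


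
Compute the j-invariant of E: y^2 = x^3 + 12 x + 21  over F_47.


Delta = -16(4 a^3 + 27 b^2) mod 47 = 25
-1728 * (4 a)^3 = -1728 * (4*12)^3 mod 47 = 11
j = 11 * 25^(-1) mod 47 = 23

j = 23 (mod 47)


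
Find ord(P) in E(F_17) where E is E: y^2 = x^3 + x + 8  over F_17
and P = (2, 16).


Compute successive multiples of P until we hit O:
  1P = (2, 16)
  2P = (0, 5)
  3P = (7, 16)
  4P = (8, 1)
  5P = (9, 10)
  6P = (5, 6)
  7P = (6, 3)
  8P = (10, 10)
  ... (continuing to 25P)
  25P = O

ord(P) = 25


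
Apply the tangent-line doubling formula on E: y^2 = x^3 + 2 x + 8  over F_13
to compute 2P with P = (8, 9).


Doubling: s = (3 x1^2 + a) / (2 y1)
s = (3*8^2 + 2) / (2*9) mod 13 = 5
x3 = s^2 - 2 x1 mod 13 = 5^2 - 2*8 = 9
y3 = s (x1 - x3) - y1 mod 13 = 5 * (8 - 9) - 9 = 12

2P = (9, 12)


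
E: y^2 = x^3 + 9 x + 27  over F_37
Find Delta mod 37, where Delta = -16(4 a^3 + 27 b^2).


4 a^3 + 27 b^2 = 4*9^3 + 27*27^2 = 2916 + 19683 = 22599
Delta = -16 * (22599) = -361584
Delta mod 37 = 17

Delta = 17 (mod 37)


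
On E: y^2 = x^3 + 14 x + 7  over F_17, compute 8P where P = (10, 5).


k = 8 = 1000_2 (binary, LSB first: 0001)
Double-and-add from P = (10, 5):
  bit 0 = 0: acc unchanged = O
  bit 1 = 0: acc unchanged = O
  bit 2 = 0: acc unchanged = O
  bit 3 = 1: acc = O + (11, 9) = (11, 9)

8P = (11, 9)


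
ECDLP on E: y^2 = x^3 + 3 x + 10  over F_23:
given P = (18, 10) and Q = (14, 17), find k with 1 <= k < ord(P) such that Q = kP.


Enumerate multiples of P until we hit Q = (14, 17):
  1P = (18, 10)
  2P = (19, 16)
  3P = (22, 12)
  4P = (12, 16)
  5P = (17, 12)
  6P = (15, 7)
  7P = (14, 17)
Match found at i = 7.

k = 7


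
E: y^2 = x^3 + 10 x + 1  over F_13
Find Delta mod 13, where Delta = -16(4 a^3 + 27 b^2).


4 a^3 + 27 b^2 = 4*10^3 + 27*1^2 = 4000 + 27 = 4027
Delta = -16 * (4027) = -64432
Delta mod 13 = 9

Delta = 9 (mod 13)


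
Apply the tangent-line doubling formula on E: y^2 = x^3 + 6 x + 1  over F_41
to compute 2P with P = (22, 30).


Doubling: s = (3 x1^2 + a) / (2 y1)
s = (3*22^2 + 6) / (2*30) mod 41 = 12
x3 = s^2 - 2 x1 mod 41 = 12^2 - 2*22 = 18
y3 = s (x1 - x3) - y1 mod 41 = 12 * (22 - 18) - 30 = 18

2P = (18, 18)


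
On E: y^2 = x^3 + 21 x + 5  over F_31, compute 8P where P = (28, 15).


k = 8 = 1000_2 (binary, LSB first: 0001)
Double-and-add from P = (28, 15):
  bit 0 = 0: acc unchanged = O
  bit 1 = 0: acc unchanged = O
  bit 2 = 0: acc unchanged = O
  bit 3 = 1: acc = O + (28, 16) = (28, 16)

8P = (28, 16)


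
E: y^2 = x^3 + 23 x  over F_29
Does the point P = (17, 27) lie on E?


Check whether y^2 = x^3 + 23 x + 0 (mod 29) for (x, y) = (17, 27).
LHS: y^2 = 27^2 mod 29 = 4
RHS: x^3 + 23 x + 0 = 17^3 + 23*17 + 0 mod 29 = 26
LHS != RHS

No, not on the curve


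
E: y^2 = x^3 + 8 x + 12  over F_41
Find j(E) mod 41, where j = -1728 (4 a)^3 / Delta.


Delta = -16(4 a^3 + 27 b^2) mod 41 = 21
-1728 * (4 a)^3 = -1728 * (4*8)^3 mod 41 = 28
j = 28 * 21^(-1) mod 41 = 15

j = 15 (mod 41)


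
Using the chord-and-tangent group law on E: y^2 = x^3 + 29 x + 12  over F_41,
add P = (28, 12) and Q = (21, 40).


P != Q, so use the chord formula.
s = (y2 - y1) / (x2 - x1) = (28) / (34) mod 41 = 37
x3 = s^2 - x1 - x2 mod 41 = 37^2 - 28 - 21 = 8
y3 = s (x1 - x3) - y1 mod 41 = 37 * (28 - 8) - 12 = 31

P + Q = (8, 31)


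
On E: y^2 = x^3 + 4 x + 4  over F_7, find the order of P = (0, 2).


Compute successive multiples of P until we hit O:
  1P = (0, 2)
  2P = (1, 4)
  3P = (3, 6)
  4P = (5, 3)
  5P = (4, 0)
  6P = (5, 4)
  7P = (3, 1)
  8P = (1, 3)
  ... (continuing to 10P)
  10P = O

ord(P) = 10


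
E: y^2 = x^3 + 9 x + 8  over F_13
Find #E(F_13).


For each x in F_13, count y with y^2 = x^3 + 9 x + 8 mod 13:
  x = 3: RHS = 10, y in [6, 7]  -> 2 point(s)
  x = 4: RHS = 4, y in [2, 11]  -> 2 point(s)
  x = 5: RHS = 9, y in [3, 10]  -> 2 point(s)
  x = 9: RHS = 12, y in [5, 8]  -> 2 point(s)
Affine points: 8. Add the point at infinity: total = 9.

#E(F_13) = 9


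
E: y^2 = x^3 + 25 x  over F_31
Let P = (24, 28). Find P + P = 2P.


Doubling: s = (3 x1^2 + a) / (2 y1)
s = (3*24^2 + 25) / (2*28) mod 31 = 23
x3 = s^2 - 2 x1 mod 31 = 23^2 - 2*24 = 16
y3 = s (x1 - x3) - y1 mod 31 = 23 * (24 - 16) - 28 = 1

2P = (16, 1)


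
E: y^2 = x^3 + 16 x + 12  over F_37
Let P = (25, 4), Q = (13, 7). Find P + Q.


P != Q, so use the chord formula.
s = (y2 - y1) / (x2 - x1) = (3) / (25) mod 37 = 9
x3 = s^2 - x1 - x2 mod 37 = 9^2 - 25 - 13 = 6
y3 = s (x1 - x3) - y1 mod 37 = 9 * (25 - 6) - 4 = 19

P + Q = (6, 19)


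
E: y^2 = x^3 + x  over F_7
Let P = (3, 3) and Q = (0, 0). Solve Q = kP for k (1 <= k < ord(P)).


Enumerate multiples of P until we hit Q = (0, 0):
  1P = (3, 3)
  2P = (1, 4)
  3P = (5, 5)
  4P = (0, 0)
Match found at i = 4.

k = 4


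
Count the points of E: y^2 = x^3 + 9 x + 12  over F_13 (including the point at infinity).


For each x in F_13, count y with y^2 = x^3 + 9 x + 12 mod 13:
  x = 0: RHS = 12, y in [5, 8]  -> 2 point(s)
  x = 1: RHS = 9, y in [3, 10]  -> 2 point(s)
  x = 2: RHS = 12, y in [5, 8]  -> 2 point(s)
  x = 3: RHS = 1, y in [1, 12]  -> 2 point(s)
  x = 5: RHS = 0, y in [0]  -> 1 point(s)
  x = 6: RHS = 9, y in [3, 10]  -> 2 point(s)
  x = 9: RHS = 3, y in [4, 9]  -> 2 point(s)
  x = 10: RHS = 10, y in [6, 7]  -> 2 point(s)
  x = 11: RHS = 12, y in [5, 8]  -> 2 point(s)
Affine points: 17. Add the point at infinity: total = 18.

#E(F_13) = 18


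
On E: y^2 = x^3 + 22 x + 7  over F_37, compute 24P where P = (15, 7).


k = 24 = 11000_2 (binary, LSB first: 00011)
Double-and-add from P = (15, 7):
  bit 0 = 0: acc unchanged = O
  bit 1 = 0: acc unchanged = O
  bit 2 = 0: acc unchanged = O
  bit 3 = 1: acc = O + (12, 1) = (12, 1)
  bit 4 = 1: acc = (12, 1) + (1, 17) = (20, 14)

24P = (20, 14)


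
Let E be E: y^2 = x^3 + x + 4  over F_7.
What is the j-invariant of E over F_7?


Delta = -16(4 a^3 + 27 b^2) mod 7 = 3
-1728 * (4 a)^3 = -1728 * (4*1)^3 mod 7 = 1
j = 1 * 3^(-1) mod 7 = 5

j = 5 (mod 7)


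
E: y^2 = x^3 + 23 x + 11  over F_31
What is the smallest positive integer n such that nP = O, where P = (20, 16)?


Compute successive multiples of P until we hit O:
  1P = (20, 16)
  2P = (1, 2)
  3P = (26, 22)
  4P = (17, 18)
  5P = (22, 6)
  6P = (14, 16)
  7P = (28, 15)
  8P = (30, 24)
  ... (continuing to 17P)
  17P = O

ord(P) = 17


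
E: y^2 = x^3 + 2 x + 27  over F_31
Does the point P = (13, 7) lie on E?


Check whether y^2 = x^3 + 2 x + 27 (mod 31) for (x, y) = (13, 7).
LHS: y^2 = 7^2 mod 31 = 18
RHS: x^3 + 2 x + 27 = 13^3 + 2*13 + 27 mod 31 = 18
LHS = RHS

Yes, on the curve


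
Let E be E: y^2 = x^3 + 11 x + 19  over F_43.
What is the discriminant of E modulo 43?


4 a^3 + 27 b^2 = 4*11^3 + 27*19^2 = 5324 + 9747 = 15071
Delta = -16 * (15071) = -241136
Delta mod 43 = 8

Delta = 8 (mod 43)


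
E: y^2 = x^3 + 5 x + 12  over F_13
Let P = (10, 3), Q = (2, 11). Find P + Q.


P != Q, so use the chord formula.
s = (y2 - y1) / (x2 - x1) = (8) / (5) mod 13 = 12
x3 = s^2 - x1 - x2 mod 13 = 12^2 - 10 - 2 = 2
y3 = s (x1 - x3) - y1 mod 13 = 12 * (10 - 2) - 3 = 2

P + Q = (2, 2)
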